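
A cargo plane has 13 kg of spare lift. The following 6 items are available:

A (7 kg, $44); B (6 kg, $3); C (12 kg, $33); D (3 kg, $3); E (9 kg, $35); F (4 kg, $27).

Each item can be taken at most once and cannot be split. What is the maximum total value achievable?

$71

This is a 0/1 knapsack; check combinations near the capacity.
- A+F: weight 7+4=11, value 44+27=71
- E+F: weight 9+4=13, value 35+27=62
- A+D: weight 7+3=10, value 44+3=47
- A+B: weight 7+6=13, value 44+3=47
Best: $71.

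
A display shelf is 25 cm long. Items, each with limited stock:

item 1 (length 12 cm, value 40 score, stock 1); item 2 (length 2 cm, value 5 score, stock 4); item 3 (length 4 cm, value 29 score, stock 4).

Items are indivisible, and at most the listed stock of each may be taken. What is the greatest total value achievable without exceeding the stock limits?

136 score

Best selections within length 25 and stock limits:
- 4×item 2 + 4×item 3: length 24, value 136
- 3×item 2 + 4×item 3: length 22, value 131
- 1×item 1 + 3×item 3: length 24, value 127
- 2×item 2 + 4×item 3: length 20, value 126
Best: 136 score.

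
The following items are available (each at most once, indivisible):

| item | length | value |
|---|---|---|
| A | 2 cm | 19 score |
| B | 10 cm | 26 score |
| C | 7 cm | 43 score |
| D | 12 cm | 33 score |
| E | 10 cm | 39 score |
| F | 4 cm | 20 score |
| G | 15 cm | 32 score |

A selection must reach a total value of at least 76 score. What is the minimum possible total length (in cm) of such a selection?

13

Subsets with value ≥ 76, sorted by total length:
- A+C+F: length 13, value 82
- A+E+F: length 16, value 78
Minimum length: 13 cm.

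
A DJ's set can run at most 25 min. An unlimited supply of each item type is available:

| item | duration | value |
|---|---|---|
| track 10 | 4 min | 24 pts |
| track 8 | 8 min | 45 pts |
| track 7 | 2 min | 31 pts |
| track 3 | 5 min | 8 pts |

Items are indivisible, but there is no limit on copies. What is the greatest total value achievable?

Best value-per-unit is track 7 at 31/2, and filling with it alone uses duration 12×2=24. No mix of the others beats 12×31 = 372.

372 pts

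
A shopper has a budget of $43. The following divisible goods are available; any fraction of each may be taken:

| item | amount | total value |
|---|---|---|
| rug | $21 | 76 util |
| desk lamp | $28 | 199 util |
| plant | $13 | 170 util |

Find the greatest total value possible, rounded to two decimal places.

376.24

Take in order of value per unit:
- plant (170/13 per unit): all 13 → value 170, running total 170.00
- desk lamp (199/28 per unit): all 28 → value 199, running total 369.00
- rug (76/21 per unit): 2 of 21 → value 2×76/21 = 7.2381, running total 376.24
Total 376.24.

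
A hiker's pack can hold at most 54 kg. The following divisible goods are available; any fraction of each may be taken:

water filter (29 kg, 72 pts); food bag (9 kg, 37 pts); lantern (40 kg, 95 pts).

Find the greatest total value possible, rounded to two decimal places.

147.00

Take in order of value per unit:
- food bag (37/9 per unit): all 9 → value 37, running total 37.00
- water filter (72/29 per unit): all 29 → value 72, running total 109.00
- lantern (95/40 per unit): 16 of 40 → value 16×95/40 = 38.0000, running total 147.00
Total 147.00.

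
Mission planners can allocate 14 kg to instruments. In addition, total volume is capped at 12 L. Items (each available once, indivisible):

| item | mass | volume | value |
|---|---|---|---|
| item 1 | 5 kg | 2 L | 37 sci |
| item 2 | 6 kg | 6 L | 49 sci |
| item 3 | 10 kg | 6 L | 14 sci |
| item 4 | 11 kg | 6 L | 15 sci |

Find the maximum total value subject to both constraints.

Feasible sets respecting both limits:
- item 1+item 2: mass 11, volume 8, value 86
- item 2: mass 6, volume 6, value 49
- item 1: mass 5, volume 2, value 37
Best: 86 sci.

86 sci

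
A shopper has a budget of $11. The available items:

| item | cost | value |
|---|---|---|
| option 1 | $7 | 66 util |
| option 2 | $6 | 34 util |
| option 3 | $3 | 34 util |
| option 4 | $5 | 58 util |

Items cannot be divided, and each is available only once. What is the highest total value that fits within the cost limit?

100 util

Check high-value combinations within $11:
- option 1+option 3: cost 7+3=10, value 66+34=100
- option 3+option 4: cost 3+5=8, value 34+58=92
- option 2+option 4: cost 6+5=11, value 34+58=92
- option 2+option 3: cost 6+3=9, value 34+34=68
- option 1: cost 7, value 66
Best: 100 util.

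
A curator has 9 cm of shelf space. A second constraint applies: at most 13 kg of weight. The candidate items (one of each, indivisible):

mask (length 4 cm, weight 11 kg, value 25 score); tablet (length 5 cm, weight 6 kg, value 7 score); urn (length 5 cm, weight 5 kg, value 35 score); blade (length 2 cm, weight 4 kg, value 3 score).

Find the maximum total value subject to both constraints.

38 score

Feasible sets respecting both limits:
- urn+blade: length 7, weight 9, value 38
- urn: length 5, weight 5, value 35
- mask: length 4, weight 11, value 25
Best: 38 score.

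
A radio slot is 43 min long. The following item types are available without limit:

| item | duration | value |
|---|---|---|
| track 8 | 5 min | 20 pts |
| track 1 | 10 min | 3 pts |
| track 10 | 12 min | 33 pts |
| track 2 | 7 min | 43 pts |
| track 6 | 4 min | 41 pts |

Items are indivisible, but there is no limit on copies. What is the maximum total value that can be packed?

412 pts

Best value-per-unit is track 6 at 41/4; filling with it alone gives 10×41 = 410.
Optimal mix: 1×track 2 + 9×track 6 → duration 43, value 412.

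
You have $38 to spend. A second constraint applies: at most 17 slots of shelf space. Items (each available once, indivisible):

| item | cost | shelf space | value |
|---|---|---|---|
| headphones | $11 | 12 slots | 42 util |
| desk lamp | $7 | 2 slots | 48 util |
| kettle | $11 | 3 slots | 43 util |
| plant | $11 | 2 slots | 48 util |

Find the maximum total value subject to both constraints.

Feasible sets respecting both limits:
- desk lamp+kettle+plant: cost 29, shelf space 7, value 139
- headphones+desk lamp+plant: cost 29, shelf space 16, value 138
- headphones+desk lamp+kettle: cost 29, shelf space 17, value 133
- headphones+kettle+plant: cost 33, shelf space 17, value 133
Best: 139 util.

139 util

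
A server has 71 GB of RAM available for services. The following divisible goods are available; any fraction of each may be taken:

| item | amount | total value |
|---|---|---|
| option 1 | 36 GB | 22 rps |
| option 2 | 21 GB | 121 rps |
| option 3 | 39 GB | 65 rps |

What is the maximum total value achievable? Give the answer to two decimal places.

192.72

Take in order of value per unit:
- option 2 (121/21 per unit): all 21 → value 121, running total 121.00
- option 3 (65/39 per unit): all 39 → value 65, running total 186.00
- option 1 (22/36 per unit): 11 of 36 → value 11×22/36 = 6.7222, running total 192.72
Total 192.72.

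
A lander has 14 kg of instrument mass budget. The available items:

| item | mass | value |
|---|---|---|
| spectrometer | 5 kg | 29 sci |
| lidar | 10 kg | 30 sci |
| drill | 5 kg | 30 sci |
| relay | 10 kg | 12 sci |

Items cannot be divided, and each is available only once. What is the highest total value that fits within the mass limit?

Check high-value combinations within 14 kg:
- spectrometer+drill: mass 5+5=10, value 29+30=59
- drill: mass 5, value 30
- lidar: mass 10, value 30
Best: 59 sci.

59 sci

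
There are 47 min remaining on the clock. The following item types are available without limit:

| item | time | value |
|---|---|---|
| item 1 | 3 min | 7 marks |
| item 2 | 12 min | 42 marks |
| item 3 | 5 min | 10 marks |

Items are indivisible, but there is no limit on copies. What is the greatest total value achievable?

150 marks

Best value-per-unit is item 2 at 42/12; filling with it alone gives 3×42 = 126.
Optimal mix: 2×item 1 + 3×item 2 + 1×item 3 → time 47, value 150.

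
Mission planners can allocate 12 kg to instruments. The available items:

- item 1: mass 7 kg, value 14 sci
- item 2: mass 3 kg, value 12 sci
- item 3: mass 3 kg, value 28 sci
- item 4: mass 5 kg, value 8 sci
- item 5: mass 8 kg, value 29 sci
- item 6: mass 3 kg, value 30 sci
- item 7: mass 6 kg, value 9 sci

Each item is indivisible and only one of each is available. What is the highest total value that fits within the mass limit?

70 sci

Check high-value combinations within 12 kg:
- item 2+item 3+item 6: mass 3+3+3=9, value 12+28+30=70
- item 3+item 6+item 7: mass 3+3+6=12, value 28+30+9=67
- item 3+item 4+item 6: mass 3+5+3=11, value 28+8+30=66
Best: 70 sci.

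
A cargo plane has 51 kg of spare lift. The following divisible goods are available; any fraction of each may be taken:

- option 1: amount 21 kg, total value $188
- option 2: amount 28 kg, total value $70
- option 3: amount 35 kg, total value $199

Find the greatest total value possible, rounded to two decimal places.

Take in order of value per unit:
- option 1 (188/21 per unit): all 21 → value 188, running total 188.00
- option 3 (199/35 per unit): 30 of 35 → value 30×199/35 = 170.5714, running total 358.57
Total 358.57.

358.57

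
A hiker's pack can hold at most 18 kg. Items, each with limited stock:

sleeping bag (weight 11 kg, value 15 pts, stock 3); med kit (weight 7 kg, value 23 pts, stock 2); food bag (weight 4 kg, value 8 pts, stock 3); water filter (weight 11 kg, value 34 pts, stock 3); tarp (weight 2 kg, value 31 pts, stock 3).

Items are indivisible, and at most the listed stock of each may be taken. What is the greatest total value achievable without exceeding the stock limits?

Top feasible selections:
- 1×water filter + 3×tarp: weight 17, value 127
- 1×med kit + 1×food bag + 3×tarp: weight 17, value 124
- 3×food bag + 3×tarp: weight 18, value 117
Best: 127 pts.

127 pts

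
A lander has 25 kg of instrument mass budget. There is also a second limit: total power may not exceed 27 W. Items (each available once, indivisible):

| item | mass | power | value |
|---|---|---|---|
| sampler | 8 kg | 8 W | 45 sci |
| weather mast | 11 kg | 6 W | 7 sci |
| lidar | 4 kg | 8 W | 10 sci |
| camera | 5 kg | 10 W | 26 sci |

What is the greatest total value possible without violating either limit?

81 sci

Feasible sets respecting both limits:
- sampler+lidar+camera: mass 17, power 26, value 81
- sampler+weather mast+camera: mass 24, power 24, value 78
- sampler+camera: mass 13, power 18, value 71
- sampler+weather mast+lidar: mass 23, power 22, value 62
Best: 81 sci.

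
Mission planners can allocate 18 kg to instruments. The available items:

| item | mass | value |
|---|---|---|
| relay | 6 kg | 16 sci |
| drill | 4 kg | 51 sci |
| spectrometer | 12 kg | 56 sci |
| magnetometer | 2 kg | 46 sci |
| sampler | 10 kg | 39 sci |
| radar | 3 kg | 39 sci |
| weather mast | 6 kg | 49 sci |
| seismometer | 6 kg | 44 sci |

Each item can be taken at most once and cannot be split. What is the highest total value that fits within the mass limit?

This is a 0/1 knapsack; check combinations near the capacity.
- drill+magnetometer+weather mast+seismometer: mass 4+2+6+6=18, value 51+46+49+44=190
- drill+magnetometer+radar+weather mast: mass 4+2+3+6=15, value 51+46+39+49=185
- drill+magnetometer+radar+seismometer: mass 4+2+3+6=15, value 51+46+39+44=180
Best: 190 sci.

190 sci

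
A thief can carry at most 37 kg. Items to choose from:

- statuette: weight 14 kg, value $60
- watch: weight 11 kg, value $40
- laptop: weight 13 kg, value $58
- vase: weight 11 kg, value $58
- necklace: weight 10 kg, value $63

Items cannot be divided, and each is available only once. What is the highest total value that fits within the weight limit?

$181

Check high-value combinations within 37 kg:
- statuette+vase+necklace: weight 14+11+10=35, value 60+58+63=181
- statuette+laptop+necklace: weight 14+13+10=37, value 60+58+63=181
- laptop+vase+necklace: weight 13+11+10=34, value 58+58+63=179
- statuette+watch+necklace: weight 14+11+10=35, value 60+40+63=163
- watch+vase+necklace: weight 11+11+10=32, value 40+58+63=161
Best: $181.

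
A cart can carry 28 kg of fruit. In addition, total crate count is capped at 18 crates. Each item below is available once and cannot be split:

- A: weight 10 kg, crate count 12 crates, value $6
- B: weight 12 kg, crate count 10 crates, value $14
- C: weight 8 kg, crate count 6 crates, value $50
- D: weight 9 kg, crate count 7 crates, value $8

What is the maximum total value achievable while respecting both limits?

Feasible sets respecting both limits:
- B+C: weight 20, crate count 16, value 64
- C+D: weight 17, crate count 13, value 58
- A+C: weight 18, crate count 18, value 56
- C: weight 8, crate count 6, value 50
Best: $64.

$64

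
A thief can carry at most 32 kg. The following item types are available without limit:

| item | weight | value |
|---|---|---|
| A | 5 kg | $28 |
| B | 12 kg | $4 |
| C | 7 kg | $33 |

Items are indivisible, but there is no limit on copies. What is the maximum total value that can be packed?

$173

Best value-per-unit is A at 28/5; filling with it alone gives 6×28 = 168.
Optimal mix: 5×A + 1×C → weight 32, value 173.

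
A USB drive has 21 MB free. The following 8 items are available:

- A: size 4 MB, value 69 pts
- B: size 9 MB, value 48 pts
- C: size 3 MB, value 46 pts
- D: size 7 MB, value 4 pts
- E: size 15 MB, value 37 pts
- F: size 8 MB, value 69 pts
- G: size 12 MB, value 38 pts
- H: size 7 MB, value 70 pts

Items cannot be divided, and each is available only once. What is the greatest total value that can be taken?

208 pts

Check high-value combinations within 21 MB:
- A+F+H: size 4+8+7=19, value 69+69+70=208
- A+C+D+H: size 4+3+7+7=21, value 69+46+4+70=189
- A+B+H: size 4+9+7=20, value 69+48+70=187
- A+B+F: size 4+9+8=21, value 69+48+69=186
Best: 208 pts.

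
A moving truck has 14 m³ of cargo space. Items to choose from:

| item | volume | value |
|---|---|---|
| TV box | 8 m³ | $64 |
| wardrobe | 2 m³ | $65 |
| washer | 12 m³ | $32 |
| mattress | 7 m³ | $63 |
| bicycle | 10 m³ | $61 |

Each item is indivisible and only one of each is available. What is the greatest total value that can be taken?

$129

This is a 0/1 knapsack; check combinations near the capacity.
- TV box+wardrobe: volume 8+2=10, value 64+65=129
- wardrobe+mattress: volume 2+7=9, value 65+63=128
- wardrobe+bicycle: volume 2+10=12, value 65+61=126
- wardrobe+washer: volume 2+12=14, value 65+32=97
Best: $129.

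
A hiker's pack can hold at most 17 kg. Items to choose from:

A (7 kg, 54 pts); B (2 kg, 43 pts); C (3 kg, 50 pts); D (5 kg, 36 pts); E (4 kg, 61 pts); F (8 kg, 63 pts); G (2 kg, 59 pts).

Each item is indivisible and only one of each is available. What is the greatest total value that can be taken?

Check high-value combinations within 17 kg:
- B+C+D+E+G: weight 2+3+5+4+2=16, value 43+50+36+61+59=249
- C+E+F+G: weight 3+4+8+2=17, value 50+61+63+59=233
- B+E+F+G: weight 2+4+8+2=16, value 43+61+63+59=226
Best: 249 pts.

249 pts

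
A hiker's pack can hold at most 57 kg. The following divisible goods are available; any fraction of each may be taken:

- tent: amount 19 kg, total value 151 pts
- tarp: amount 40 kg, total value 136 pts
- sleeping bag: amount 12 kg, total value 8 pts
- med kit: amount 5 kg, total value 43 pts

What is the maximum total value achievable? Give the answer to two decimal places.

306.20

Take in order of value per unit:
- med kit (43/5 per unit): all 5 → value 43, running total 43.00
- tent (151/19 per unit): all 19 → value 151, running total 194.00
- tarp (136/40 per unit): 33 of 40 → value 33×136/40 = 112.2000, running total 306.20
Total 306.20.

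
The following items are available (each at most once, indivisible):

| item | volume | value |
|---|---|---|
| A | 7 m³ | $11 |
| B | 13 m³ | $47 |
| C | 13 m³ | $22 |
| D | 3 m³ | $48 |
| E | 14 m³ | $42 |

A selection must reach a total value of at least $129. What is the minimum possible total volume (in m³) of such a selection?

Subsets with value ≥ 129, sorted by total volume:
- B+D+E: volume 30, value 137
- A+B+D+E: volume 37, value 148
- B+C+D+E: volume 43, value 159
- A+B+C+D+E: volume 50, value 170
Minimum volume: 30 m³.

30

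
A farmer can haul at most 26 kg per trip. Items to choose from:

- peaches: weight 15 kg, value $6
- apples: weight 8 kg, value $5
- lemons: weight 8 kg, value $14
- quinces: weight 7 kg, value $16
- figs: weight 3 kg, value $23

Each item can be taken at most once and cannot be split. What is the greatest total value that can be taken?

$58

Check high-value combinations within 26 kg:
- apples+lemons+quinces+figs: weight 8+8+7+3=26, value 5+14+16+23=58
- lemons+quinces+figs: weight 8+7+3=18, value 14+16+23=53
- peaches+quinces+figs: weight 15+7+3=25, value 6+16+23=45
Best: $58.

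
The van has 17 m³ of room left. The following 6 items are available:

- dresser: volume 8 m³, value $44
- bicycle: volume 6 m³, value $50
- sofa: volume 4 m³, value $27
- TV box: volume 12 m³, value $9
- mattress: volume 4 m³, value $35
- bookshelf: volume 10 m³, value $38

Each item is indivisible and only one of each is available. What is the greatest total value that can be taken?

Check high-value combinations within 17 m³:
- bicycle+sofa+mattress: volume 6+4+4=14, value 50+27+35=112
- dresser+sofa+mattress: volume 8+4+4=16, value 44+27+35=106
- dresser+bicycle: volume 8+6=14, value 44+50=94
Best: $112.

$112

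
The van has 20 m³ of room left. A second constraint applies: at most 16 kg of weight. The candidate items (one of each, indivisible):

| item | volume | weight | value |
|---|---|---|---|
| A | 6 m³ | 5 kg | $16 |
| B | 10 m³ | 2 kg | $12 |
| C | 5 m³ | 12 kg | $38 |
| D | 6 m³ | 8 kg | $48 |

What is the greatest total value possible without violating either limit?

$64

Feasible sets respecting both limits:
- A+D: volume 12, weight 13, value 64
- B+D: volume 16, weight 10, value 60
- B+C: volume 15, weight 14, value 50
Best: $64.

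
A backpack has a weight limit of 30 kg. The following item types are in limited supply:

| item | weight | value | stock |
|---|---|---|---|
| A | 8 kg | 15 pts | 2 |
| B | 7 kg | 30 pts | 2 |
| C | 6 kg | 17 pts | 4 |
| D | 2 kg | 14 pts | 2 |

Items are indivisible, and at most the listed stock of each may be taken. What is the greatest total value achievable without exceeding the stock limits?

122 pts

Best selections within weight 30 and stock limits:
- 2×B + 2×C + 2×D: weight 30, value 122
- 1×B + 3×C + 2×D: weight 29, value 109
- 2×B + 2×C + 1×D: weight 28, value 108
- 1×A + 2×B + 1×C + 1×D: weight 30, value 106
Best: 122 pts.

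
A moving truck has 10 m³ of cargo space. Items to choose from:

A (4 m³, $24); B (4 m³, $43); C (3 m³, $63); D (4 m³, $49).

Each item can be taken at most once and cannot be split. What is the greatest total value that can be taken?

This is a 0/1 knapsack; check combinations near the capacity.
- C+D: volume 3+4=7, value 63+49=112
- B+C: volume 4+3=7, value 43+63=106
- B+D: volume 4+4=8, value 43+49=92
Best: $112.

$112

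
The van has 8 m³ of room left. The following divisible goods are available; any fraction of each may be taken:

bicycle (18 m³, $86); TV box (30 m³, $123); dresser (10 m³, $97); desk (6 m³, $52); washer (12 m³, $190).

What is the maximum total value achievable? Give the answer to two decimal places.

Take in order of value per unit:
- washer (190/12 per unit): 8 of 12 → value 8×190/12 = 126.6667, running total 126.67
Total 126.67.

126.67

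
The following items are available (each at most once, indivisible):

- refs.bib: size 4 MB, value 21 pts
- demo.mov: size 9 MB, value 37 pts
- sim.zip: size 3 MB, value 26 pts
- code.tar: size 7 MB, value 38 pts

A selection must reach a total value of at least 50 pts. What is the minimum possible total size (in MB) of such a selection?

10

Subsets with value ≥ 50, sorted by total size:
- sim.zip+code.tar: size 10, value 64
- refs.bib+code.tar: size 11, value 59
- demo.mov+sim.zip: size 12, value 63
Minimum size: 10 MB.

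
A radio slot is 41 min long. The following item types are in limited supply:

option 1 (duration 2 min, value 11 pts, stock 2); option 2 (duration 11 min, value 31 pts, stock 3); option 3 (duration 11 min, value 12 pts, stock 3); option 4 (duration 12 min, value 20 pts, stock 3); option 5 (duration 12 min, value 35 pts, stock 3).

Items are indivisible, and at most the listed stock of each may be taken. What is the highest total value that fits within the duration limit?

127 pts

Top feasible selections:
- 2×option 1 + 3×option 5: duration 40, value 127
- 2×option 1 + 1×option 2 + 2×option 5: duration 39, value 123
Best: 127 pts.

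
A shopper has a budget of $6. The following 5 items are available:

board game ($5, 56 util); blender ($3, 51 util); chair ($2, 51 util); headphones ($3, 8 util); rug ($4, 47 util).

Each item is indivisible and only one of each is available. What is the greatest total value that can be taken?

This is a 0/1 knapsack; check combinations near the capacity.
- blender+chair: cost 3+2=5, value 51+51=102
- chair+rug: cost 2+4=6, value 51+47=98
- chair+headphones: cost 2+3=5, value 51+8=59
- blender+headphones: cost 3+3=6, value 51+8=59
- board game: cost 5, value 56
Best: 102 util.

102 util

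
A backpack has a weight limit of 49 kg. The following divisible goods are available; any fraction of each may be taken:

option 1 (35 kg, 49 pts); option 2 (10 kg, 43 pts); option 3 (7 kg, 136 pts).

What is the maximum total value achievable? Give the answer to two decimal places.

223.80

Take in order of value per unit:
- option 3 (136/7 per unit): all 7 → value 136, running total 136.00
- option 2 (43/10 per unit): all 10 → value 43, running total 179.00
- option 1 (49/35 per unit): 32 of 35 → value 32×49/35 = 44.8000, running total 223.80
Total 223.80.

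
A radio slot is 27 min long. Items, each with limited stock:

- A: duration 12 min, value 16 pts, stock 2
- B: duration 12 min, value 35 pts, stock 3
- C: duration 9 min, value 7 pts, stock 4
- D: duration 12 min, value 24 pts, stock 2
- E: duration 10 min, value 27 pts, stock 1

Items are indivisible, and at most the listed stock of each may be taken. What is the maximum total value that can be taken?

Best selections within duration 27 and stock limits:
- 2×B: duration 24, value 70
- 1×B + 1×E: duration 22, value 62
- 1×B + 1×D: duration 24, value 59
Best: 70 pts.

70 pts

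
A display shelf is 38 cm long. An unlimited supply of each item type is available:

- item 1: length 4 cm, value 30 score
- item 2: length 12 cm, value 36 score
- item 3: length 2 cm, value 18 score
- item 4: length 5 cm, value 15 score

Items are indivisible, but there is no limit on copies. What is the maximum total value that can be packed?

Best value-per-unit is item 3 at 18/2, and filling with it alone uses length 19×2=38. No mix of the others beats 19×18 = 342.

342 score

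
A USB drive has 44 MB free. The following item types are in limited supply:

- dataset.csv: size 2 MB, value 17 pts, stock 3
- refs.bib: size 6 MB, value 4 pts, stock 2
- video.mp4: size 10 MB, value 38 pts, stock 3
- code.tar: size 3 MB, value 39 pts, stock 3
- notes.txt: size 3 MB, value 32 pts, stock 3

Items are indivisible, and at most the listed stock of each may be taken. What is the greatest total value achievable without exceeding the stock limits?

Top feasible selections:
- 3×dataset.csv + 2×video.mp4 + 3×code.tar + 3×notes.txt: size 44, value 340
- 2×dataset.csv + 2×video.mp4 + 3×code.tar + 3×notes.txt: size 42, value 323
- 3×dataset.csv + 2×video.mp4 + 3×code.tar + 2×notes.txt: size 41, value 308
- 1×dataset.csv + 2×video.mp4 + 3×code.tar + 3×notes.txt: size 40, value 306
Best: 340 pts.

340 pts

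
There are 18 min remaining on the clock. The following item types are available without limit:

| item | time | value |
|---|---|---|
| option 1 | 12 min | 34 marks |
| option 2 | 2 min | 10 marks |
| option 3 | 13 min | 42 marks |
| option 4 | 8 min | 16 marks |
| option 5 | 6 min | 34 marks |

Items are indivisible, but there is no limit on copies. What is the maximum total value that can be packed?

Best value-per-unit is option 5 at 34/6, and filling with it alone uses time 3×6=18. No mix of the others beats 3×34 = 102.

102 marks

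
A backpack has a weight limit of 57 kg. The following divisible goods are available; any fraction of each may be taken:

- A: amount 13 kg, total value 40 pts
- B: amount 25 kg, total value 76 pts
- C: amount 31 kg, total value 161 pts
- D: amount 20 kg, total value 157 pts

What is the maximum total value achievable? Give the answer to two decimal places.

336.46

Take in order of value per unit:
- D (157/20 per unit): all 20 → value 157, running total 157.00
- C (161/31 per unit): all 31 → value 161, running total 318.00
- A (40/13 per unit): 6 of 13 → value 6×40/13 = 18.4615, running total 336.46
Total 336.46.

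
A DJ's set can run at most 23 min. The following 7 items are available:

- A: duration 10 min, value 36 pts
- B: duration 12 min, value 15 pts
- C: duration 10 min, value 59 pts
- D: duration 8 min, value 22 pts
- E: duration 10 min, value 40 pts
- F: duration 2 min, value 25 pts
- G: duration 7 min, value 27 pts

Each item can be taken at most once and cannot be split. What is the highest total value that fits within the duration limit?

124 pts

Check high-value combinations within 23 min:
- C+E+F: duration 10+10+2=22, value 59+40+25=124
- A+C+F: duration 10+10+2=22, value 36+59+25=120
- C+F+G: duration 10+2+7=19, value 59+25+27=111
- C+D+F: duration 10+8+2=20, value 59+22+25=106
Best: 124 pts.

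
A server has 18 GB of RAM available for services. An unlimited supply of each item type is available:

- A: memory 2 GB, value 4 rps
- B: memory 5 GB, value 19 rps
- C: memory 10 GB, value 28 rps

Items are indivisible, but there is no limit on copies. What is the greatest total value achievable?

Best value-per-unit is B at 19/5; filling with it alone gives 3×19 = 57.
Optimal mix: 1×A + 3×B → memory 17, value 61.

61 rps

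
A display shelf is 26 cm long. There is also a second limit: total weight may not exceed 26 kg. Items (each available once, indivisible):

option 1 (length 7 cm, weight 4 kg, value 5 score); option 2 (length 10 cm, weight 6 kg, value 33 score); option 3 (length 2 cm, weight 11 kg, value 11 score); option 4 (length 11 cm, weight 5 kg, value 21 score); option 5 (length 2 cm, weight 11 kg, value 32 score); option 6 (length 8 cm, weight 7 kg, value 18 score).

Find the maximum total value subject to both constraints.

Feasible sets respecting both limits:
- option 2+option 4+option 5: length 23, weight 22, value 86
- option 2+option 5+option 6: length 20, weight 24, value 83
- option 4+option 5+option 6: length 21, weight 23, value 71
Best: 86 score.

86 score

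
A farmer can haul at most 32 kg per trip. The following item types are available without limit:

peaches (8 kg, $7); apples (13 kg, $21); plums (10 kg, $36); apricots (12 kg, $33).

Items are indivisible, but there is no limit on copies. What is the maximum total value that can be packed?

Best value-per-unit is plums at 36/10, and filling with it alone uses weight 3×10=30. No mix of the others beats 3×36 = 108.

$108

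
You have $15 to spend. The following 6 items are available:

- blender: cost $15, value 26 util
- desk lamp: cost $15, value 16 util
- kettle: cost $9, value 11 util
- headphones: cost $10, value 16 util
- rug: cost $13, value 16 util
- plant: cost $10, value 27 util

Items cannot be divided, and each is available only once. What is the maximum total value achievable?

27 util

Check high-value combinations within $15:
- plant: cost 10, value 27
- blender: cost 15, value 26
- headphones: cost 10, value 16
- rug: cost 13, value 16
- desk lamp: cost 15, value 16
Best: 27 util.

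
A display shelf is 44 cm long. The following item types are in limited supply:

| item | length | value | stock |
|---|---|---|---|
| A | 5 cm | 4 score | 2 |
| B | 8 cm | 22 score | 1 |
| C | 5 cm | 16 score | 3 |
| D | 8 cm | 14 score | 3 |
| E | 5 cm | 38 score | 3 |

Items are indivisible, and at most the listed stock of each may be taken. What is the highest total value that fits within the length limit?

188 score

Top feasible selections:
- 1×A + 1×B + 3×C + 3×E: length 43, value 188
- 1×B + 3×C + 3×E: length 38, value 184
- 1×B + 2×C + 1×D + 3×E: length 41, value 182
Best: 188 score.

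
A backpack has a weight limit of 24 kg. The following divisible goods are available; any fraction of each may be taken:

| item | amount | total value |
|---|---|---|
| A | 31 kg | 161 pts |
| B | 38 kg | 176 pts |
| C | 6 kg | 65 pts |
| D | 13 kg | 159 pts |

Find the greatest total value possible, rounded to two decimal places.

Take in order of value per unit:
- D (159/13 per unit): all 13 → value 159, running total 159.00
- C (65/6 per unit): all 6 → value 65, running total 224.00
- A (161/31 per unit): 5 of 31 → value 5×161/31 = 25.9677, running total 249.97
Total 249.97.

249.97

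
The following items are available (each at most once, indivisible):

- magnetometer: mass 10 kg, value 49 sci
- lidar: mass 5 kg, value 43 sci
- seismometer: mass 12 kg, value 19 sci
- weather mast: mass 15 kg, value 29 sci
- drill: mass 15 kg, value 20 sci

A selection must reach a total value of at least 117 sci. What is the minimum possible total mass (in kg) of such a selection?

Subsets with value ≥ 117, sorted by total mass:
- magnetometer+lidar+weather mast: mass 30, value 121
- magnetometer+lidar+seismometer+weather mast: mass 42, value 140
Minimum mass: 30 kg.

30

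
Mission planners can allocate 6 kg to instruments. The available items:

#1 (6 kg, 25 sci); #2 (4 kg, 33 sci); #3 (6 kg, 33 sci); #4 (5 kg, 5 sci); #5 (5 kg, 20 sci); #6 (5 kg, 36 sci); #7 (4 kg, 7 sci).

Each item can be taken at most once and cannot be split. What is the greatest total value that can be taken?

Check high-value combinations within 6 kg:
- #6: mass 5, value 36
- #2: mass 4, value 33
- #3: mass 6, value 33
- #1: mass 6, value 25
Best: 36 sci.

36 sci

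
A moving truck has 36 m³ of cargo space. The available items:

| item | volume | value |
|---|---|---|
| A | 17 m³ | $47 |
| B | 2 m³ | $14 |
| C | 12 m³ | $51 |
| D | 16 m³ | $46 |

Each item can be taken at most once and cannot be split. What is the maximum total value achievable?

$112

Check high-value combinations within 36 m³:
- A+B+C: volume 17+2+12=31, value 47+14+51=112
- B+C+D: volume 2+12+16=30, value 14+51+46=111
- A+B+D: volume 17+2+16=35, value 47+14+46=107
- A+C: volume 17+12=29, value 47+51=98
Best: $112.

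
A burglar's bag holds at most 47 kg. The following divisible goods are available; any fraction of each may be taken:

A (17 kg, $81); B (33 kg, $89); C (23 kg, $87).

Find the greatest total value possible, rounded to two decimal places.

Take in order of value per unit:
- A (81/17 per unit): all 17 → value 81, running total 81.00
- C (87/23 per unit): all 23 → value 87, running total 168.00
- B (89/33 per unit): 7 of 33 → value 7×89/33 = 18.8788, running total 186.88
Total 186.88.

186.88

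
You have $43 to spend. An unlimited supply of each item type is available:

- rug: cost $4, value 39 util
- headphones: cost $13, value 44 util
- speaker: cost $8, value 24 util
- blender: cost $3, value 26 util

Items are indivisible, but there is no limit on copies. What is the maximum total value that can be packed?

Best value-per-unit is rug at 39/4; filling with it alone gives 10×39 = 390.
Optimal mix: 10×rug + 1×blender → cost 43, value 416.

416 util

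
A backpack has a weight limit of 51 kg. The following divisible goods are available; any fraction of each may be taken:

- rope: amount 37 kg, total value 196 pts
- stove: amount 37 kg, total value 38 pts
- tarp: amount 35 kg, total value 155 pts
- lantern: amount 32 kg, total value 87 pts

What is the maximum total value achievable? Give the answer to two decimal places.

258.00

Take in order of value per unit:
- rope (196/37 per unit): all 37 → value 196, running total 196.00
- tarp (155/35 per unit): 14 of 35 → value 14×155/35 = 62.0000, running total 258.00
Total 258.00.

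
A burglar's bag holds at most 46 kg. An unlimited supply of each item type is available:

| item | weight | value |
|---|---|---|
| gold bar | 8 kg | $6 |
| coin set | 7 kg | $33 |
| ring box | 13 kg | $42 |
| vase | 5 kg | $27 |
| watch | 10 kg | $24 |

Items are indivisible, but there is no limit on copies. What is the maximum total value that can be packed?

Best value-per-unit is vase at 27/5, and filling with it alone uses weight 9×5=45. No mix of the others beats 9×27 = 243.

$243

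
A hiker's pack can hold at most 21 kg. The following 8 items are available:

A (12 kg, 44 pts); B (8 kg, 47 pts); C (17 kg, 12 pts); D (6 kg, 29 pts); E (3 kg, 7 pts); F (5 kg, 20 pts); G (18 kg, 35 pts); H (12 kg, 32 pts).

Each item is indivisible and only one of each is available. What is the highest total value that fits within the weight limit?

This is a 0/1 knapsack; check combinations near the capacity.
- B+D+F: weight 8+6+5=19, value 47+29+20=96
- A+B: weight 12+8=20, value 44+47=91
- B+D+E: weight 8+6+3=17, value 47+29+7=83
- A+D+E: weight 12+6+3=21, value 44+29+7=80
Best: 96 pts.

96 pts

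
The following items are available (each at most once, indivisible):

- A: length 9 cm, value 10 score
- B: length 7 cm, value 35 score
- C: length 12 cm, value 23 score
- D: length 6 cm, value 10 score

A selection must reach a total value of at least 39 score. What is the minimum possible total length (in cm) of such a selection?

13

Subsets with value ≥ 39, sorted by total length:
- B+D: length 13, value 45
- A+B: length 16, value 45
- B+C: length 19, value 58
- A+B+D: length 22, value 55
Minimum length: 13 cm.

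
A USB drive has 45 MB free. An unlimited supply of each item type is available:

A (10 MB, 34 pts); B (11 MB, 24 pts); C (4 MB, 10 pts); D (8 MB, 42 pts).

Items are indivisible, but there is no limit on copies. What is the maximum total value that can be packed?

220 pts

Best value-per-unit is D at 42/8; filling with it alone gives 5×42 = 210.
Optimal mix: 1×C + 5×D → size 44, value 220.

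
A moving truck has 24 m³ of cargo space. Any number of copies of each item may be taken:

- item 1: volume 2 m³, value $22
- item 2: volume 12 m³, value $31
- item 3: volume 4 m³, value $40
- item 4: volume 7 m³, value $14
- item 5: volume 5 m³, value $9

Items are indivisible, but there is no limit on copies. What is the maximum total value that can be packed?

Best value-per-unit is item 1 at 22/2, and filling with it alone uses volume 12×2=24. No mix of the others beats 12×22 = 264.

$264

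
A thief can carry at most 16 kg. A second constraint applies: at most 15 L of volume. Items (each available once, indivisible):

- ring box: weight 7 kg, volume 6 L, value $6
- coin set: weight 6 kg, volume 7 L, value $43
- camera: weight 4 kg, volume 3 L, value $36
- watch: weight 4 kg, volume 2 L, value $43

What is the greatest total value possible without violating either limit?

Feasible sets respecting both limits:
- coin set+camera+watch: weight 14, volume 12, value 122
- coin set+watch: weight 10, volume 9, value 86
- ring box+camera+watch: weight 15, volume 11, value 85
- coin set+camera: weight 10, volume 10, value 79
Best: $122.

$122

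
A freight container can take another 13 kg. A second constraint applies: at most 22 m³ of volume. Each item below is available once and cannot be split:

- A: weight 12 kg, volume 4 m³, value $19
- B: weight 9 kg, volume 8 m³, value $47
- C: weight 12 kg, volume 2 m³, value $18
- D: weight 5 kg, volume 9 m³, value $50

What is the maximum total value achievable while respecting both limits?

$50

Feasible sets respecting both limits:
- D: weight 5, volume 9, value 50
- B: weight 9, volume 8, value 47
- A: weight 12, volume 4, value 19
- C: weight 12, volume 2, value 18
Best: $50.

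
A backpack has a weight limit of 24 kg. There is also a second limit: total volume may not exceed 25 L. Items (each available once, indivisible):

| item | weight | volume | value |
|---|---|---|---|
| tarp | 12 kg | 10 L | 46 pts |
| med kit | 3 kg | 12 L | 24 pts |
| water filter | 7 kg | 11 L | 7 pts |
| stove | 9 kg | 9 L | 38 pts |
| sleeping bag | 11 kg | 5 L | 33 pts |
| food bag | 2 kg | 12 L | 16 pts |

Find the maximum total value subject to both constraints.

Feasible sets respecting both limits:
- tarp+stove: weight 21, volume 19, value 84
- tarp+sleeping bag: weight 23, volume 15, value 79
- stove+sleeping bag: weight 20, volume 14, value 71
Best: 84 pts.

84 pts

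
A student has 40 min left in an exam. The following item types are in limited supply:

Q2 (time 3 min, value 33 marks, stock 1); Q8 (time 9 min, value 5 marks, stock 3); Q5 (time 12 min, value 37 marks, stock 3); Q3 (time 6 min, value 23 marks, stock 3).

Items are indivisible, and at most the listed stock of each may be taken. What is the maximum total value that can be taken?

153 marks

Best selections within time 40 and stock limits:
- 1×Q2 + 2×Q5 + 2×Q3: time 39, value 153
- 1×Q2 + 3×Q5: time 39, value 144
- 1×Q2 + 1×Q5 + 3×Q3: time 33, value 139
- 1×Q2 + 2×Q5 + 1×Q3: time 33, value 130
Best: 153 marks.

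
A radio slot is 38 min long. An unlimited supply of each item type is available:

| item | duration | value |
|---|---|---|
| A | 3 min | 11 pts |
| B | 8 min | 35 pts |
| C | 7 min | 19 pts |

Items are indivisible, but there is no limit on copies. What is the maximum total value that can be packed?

162 pts

Best value-per-unit is B at 35/8; filling with it alone gives 4×35 = 140.
Optimal mix: 2×A + 4×B → duration 38, value 162.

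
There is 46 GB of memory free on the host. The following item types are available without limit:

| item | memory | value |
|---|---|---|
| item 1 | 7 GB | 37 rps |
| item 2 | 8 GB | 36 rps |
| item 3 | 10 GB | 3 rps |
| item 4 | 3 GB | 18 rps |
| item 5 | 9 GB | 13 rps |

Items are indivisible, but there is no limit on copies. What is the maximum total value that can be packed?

Best value-per-unit is item 4 at 18/3; filling with it alone gives 15×18 = 270.
Optimal mix: 1×item 1 + 13×item 4 → memory 46, value 271.

271 rps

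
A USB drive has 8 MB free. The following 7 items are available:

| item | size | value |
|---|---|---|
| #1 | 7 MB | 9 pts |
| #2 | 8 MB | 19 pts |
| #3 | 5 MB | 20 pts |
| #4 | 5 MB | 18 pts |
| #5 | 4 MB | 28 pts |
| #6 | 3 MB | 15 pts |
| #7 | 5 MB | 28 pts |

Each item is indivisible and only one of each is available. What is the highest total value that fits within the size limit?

43 pts

This is a 0/1 knapsack; check combinations near the capacity.
- #5+#6: size 4+3=7, value 28+15=43
- #6+#7: size 3+5=8, value 15+28=43
- #3+#6: size 5+3=8, value 20+15=35
- #4+#6: size 5+3=8, value 18+15=33
Best: 43 pts.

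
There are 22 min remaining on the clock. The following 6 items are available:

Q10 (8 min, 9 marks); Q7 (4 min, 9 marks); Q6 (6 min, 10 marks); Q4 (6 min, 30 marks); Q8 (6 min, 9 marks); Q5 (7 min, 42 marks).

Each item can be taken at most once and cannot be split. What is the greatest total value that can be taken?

82 marks

This is a 0/1 knapsack; check combinations near the capacity.
- Q6+Q4+Q5: time 6+6+7=19, value 10+30+42=82
- Q7+Q4+Q5: time 4+6+7=17, value 9+30+42=81
- Q4+Q8+Q5: time 6+6+7=19, value 30+9+42=81
- Q10+Q4+Q5: time 8+6+7=21, value 9+30+42=81
Best: 82 marks.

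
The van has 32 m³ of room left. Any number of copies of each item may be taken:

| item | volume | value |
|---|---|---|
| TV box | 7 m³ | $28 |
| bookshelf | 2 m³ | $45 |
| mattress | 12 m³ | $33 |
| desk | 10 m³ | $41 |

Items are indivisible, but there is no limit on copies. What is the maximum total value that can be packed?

Best value-per-unit is bookshelf at 45/2, and filling with it alone uses volume 16×2=32. No mix of the others beats 16×45 = 720.

$720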